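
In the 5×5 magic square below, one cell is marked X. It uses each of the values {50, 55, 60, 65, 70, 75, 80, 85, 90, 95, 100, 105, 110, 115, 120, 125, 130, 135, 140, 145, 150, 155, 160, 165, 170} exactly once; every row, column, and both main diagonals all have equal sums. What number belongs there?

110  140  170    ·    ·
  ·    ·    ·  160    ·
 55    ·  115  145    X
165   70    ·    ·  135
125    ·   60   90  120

150

The 25 entries sum to 2750, so each line sums to 2750/5 = 550.
The remaining cell in row 5 is (5,2) = 550 − 395 = 155.
Column 1 must total 550; the given cells sum to 455, so (2,1) = 95.
Anti-diagonal: 160 + 115 + 70 + 125 + ? = 550, so (1,5) = 80.
The remaining cell in row 1 is (1,4) = 550 − 500 = 50.
From column 4, 550 − (50 + 160 + 145 + 90) gives (4,4) = 105.
Using main diagonal: 110 + 115 + 105 + 120 + ? → (2,2) = 550 − 450 = 100.
Row 4 needs 550; the known cells sum to 475, so (4,3) = 75.
Column 2 needs 550; the known cells sum to 465, so (3,2) = 85.
Using column 3: 170 + 115 + 75 + 60 + ? → (2,3) = 550 − 420 = 130.
Row 2 needs 550; the known cells sum to 485, so (2,5) = 65.
Using row 3: 55 + 85 + 115 + 145 + ? → (3,5) = 550 − 400 = 150.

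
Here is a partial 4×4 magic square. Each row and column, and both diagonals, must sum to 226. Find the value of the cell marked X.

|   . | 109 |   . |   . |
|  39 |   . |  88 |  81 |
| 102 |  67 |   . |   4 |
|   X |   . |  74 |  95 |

Using row 2: 39 + 88 + 81 + ? → (2,2) = 226 − 208 = 18.
Row 3: 102 + 67 + 4 + ? = 226, so (3,3) = 53.
Column 2 must total 226; the given cells sum to 194, so (4,2) = 32.
From column 3, 226 − (88 + 53 + 74) gives (1,3) = 11.
Column 4 needs 226; the known cells sum to 180, so (1,4) = 46.
Using main diagonal: 18 + 53 + 95 + ? → (1,1) = 226 − 166 = 60.
Anti-diagonal: 46 + 88 + 67 + ? = 226, so (4,1) = 25.

25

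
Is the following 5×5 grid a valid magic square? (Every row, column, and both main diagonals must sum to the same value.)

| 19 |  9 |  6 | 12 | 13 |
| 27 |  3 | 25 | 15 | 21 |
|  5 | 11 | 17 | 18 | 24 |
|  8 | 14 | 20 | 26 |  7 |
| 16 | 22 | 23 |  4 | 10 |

No — column 3 sums to 91 but column 2 sums to 59.

Row 1: 19 + 9 + 6 + 12 + 13 = 59.
Row 2: 27 + 3 + 25 + 15 + 21 = 91.
Row 3: 5 + 11 + 17 + 18 + 24 = 75.
Row 4: 8 + 14 + 20 + 26 + 7 = 75.
Row 5: 16 + 22 + 23 + 4 + 10 = 75.
Column 1: 19 + 27 + 5 + 8 + 16 = 75.
Column 2: 9 + 3 + 11 + 14 + 22 = 59.
Column 3: 6 + 25 + 17 + 20 + 23 = 91.
Column 4: 12 + 15 + 18 + 26 + 4 = 75.
Column 5: 13 + 21 + 24 + 7 + 10 = 75.
Main diagonal: 19 + 3 + 17 + 26 + 10 = 75.
Anti-diagonal: 13 + 15 + 17 + 14 + 16 = 75.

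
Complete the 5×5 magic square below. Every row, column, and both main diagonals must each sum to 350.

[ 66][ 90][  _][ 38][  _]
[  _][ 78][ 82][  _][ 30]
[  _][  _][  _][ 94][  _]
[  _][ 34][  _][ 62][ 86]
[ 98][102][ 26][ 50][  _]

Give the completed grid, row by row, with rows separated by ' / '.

66 90 114 38 42 / 54 78 82 106 30 / 22 46 70 94 118 / 110 34 58 62 86 / 98 102 26 50 74

Row 5 must total 350; the given cells sum to 276, so (5,5) = 74.
Using column 2: 90 + 78 + 34 + 102 + ? → (3,2) = 350 − 304 = 46.
The remaining cell in column 4 is (2,4) = 350 − 244 = 106.
From main diagonal, 350 − (66 + 78 + 62 + 74) gives (3,3) = 70.
Using anti-diagonal: 106 + 70 + 34 + 98 + ? → (1,5) = 350 − 308 = 42.
The remaining cell in row 1 is (1,3) = 350 − 236 = 114.
Row 2 must total 350; the given cells sum to 296, so (2,1) = 54.
Column 3: 114 + 82 + 70 + 26 + ? = 350, so (4,3) = 58.
From column 5, 350 − (42 + 30 + 86 + 74) gives (3,5) = 118.
Using row 3: 46 + 70 + 94 + 118 + ? → (3,1) = 350 − 328 = 22.
Row 4 must total 350; the given cells sum to 240, so (4,1) = 110.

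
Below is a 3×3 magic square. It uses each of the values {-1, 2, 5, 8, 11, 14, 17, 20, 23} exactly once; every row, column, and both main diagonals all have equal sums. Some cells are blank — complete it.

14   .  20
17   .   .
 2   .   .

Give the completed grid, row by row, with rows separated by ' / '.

14 -1 20 / 17 11 5 / 2 23 8

The 9 entries sum to 99, so each line sums to 99/3 = 33.
Row 1: 14 + 20 + ? = 33, so (1,2) = -1.
Using anti-diagonal: 20 + 2 + ? → (2,2) = 33 − 22 = 11.
Row 2: 17 + 11 + ? = 33, so (2,3) = 5.
From column 2, 33 − (-1 + 11) gives (3,2) = 23.
Column 3 must total 33; the given cells sum to 25, so (3,3) = 8.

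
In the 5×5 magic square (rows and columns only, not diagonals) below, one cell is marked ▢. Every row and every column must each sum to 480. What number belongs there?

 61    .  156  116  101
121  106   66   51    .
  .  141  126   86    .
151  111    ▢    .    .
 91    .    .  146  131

Row 1 needs 480; the known cells sum to 434, so (1,2) = 46.
Using row 2: 121 + 106 + 66 + 51 + ? → (2,5) = 480 − 344 = 136.
Column 1: 61 + 121 + 151 + 91 + ? = 480, so (3,1) = 56.
Column 2 must total 480; the given cells sum to 404, so (5,2) = 76.
Column 4 must total 480; the given cells sum to 399, so (4,4) = 81.
The remaining cell in row 3 is (3,5) = 480 − 409 = 71.
Using row 5: 91 + 76 + 146 + 131 + ? → (5,3) = 480 − 444 = 36.
From column 3, 480 − (156 + 66 + 126 + 36) gives (4,3) = 96.

96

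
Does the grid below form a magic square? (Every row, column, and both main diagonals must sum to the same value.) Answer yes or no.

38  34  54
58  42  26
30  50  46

Row 1: 38 + 34 + 54 = 126.
Row 2: 58 + 42 + 26 = 126.
Row 3: 30 + 50 + 46 = 126.
Column 1: 38 + 58 + 30 = 126.
Column 2: 34 + 42 + 50 = 126.
Column 3: 54 + 26 + 46 = 126.
Main diagonal: 38 + 42 + 46 = 126.
Anti-diagonal: 54 + 42 + 30 = 126.
All lines sum to 126.

Yes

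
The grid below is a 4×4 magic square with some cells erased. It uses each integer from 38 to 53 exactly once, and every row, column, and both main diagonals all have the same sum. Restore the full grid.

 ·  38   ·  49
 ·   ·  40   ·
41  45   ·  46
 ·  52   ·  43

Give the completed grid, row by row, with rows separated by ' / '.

42 38 53 49 / 51 47 40 44 / 41 45 50 46 / 48 52 39 43

The entries are 38 through 53, which sum to 728, so each line sums to 728/4 = 182.
Using row 3: 41 + 45 + 46 + ? → (3,3) = 182 − 132 = 50.
Column 2: 38 + 45 + 52 + ? = 182, so (2,2) = 47.
Column 4: 49 + 46 + 43 + ? = 182, so (2,4) = 44.
Main diagonal: 47 + 50 + 43 + ? = 182, so (1,1) = 42.
From anti-diagonal, 182 − (49 + 40 + 45) gives (4,1) = 48.
From row 1, 182 − (42 + 38 + 49) gives (1,3) = 53.
From row 2, 182 − (47 + 40 + 44) gives (2,1) = 51.
Using row 4: 48 + 52 + 43 + ? → (4,3) = 182 − 143 = 39.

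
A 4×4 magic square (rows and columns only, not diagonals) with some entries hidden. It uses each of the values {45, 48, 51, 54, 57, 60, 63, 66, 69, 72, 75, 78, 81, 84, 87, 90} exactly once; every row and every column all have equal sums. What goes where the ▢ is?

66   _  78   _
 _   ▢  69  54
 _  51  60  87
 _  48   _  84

90

The 16 entries sum to 1080, so each line sums to 1080/4 = 270.
From row 3, 270 − (51 + 60 + 87) gives (3,1) = 72.
Using column 3: 78 + 69 + 60 + ? → (4,3) = 270 − 207 = 63.
From column 4, 270 − (54 + 87 + 84) gives (1,4) = 45.
From row 1, 270 − (66 + 78 + 45) gives (1,2) = 81.
Row 4 needs 270; the known cells sum to 195, so (4,1) = 75.
From column 1, 270 − (66 + 72 + 75) gives (2,1) = 57.
Column 2 needs 270; the known cells sum to 180, so (2,2) = 90.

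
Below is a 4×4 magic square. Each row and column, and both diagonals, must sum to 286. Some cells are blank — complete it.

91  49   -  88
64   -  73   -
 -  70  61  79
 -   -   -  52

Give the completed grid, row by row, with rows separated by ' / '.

91 49 58 88 / 64 82 73 67 / 76 70 61 79 / 55 85 94 52

From row 1, 286 − (91 + 49 + 88) gives (1,3) = 58.
From row 3, 286 − (70 + 61 + 79) gives (3,1) = 76.
Column 1 must total 286; the given cells sum to 231, so (4,1) = 55.
From column 3, 286 − (58 + 73 + 61) gives (4,3) = 94.
From column 4, 286 − (88 + 79 + 52) gives (2,4) = 67.
From main diagonal, 286 − (91 + 61 + 52) gives (2,2) = 82.
Row 4: 55 + 94 + 52 + ? = 286, so (4,2) = 85.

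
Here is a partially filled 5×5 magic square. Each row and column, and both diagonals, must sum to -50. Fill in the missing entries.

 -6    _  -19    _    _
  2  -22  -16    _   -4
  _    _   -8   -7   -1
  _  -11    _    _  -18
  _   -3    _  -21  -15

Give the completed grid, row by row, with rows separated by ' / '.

-6 0 -19 -13 -12 / 2 -22 -16 -10 -4 / -20 -14 -8 -7 -1 / -17 -11 -5 1 -18 / -9 -3 -2 -21 -15

Row 2: 2 + (-22) + (-16) + (-4) + ? = -50, so (2,4) = -10.
The remaining cell in column 5 is (1,5) = -50 − (-38) = -12.
Main diagonal: -6 + (-22) + (-8) + (-15) + ? = -50, so (4,4) = 1.
Anti-diagonal: -12 + (-10) + (-8) + (-11) + ? = -50, so (5,1) = -9.
Row 5 needs -50; the known cells sum to -48, so (5,3) = -2.
Column 3 needs -50; the known cells sum to -45, so (4,3) = -5.
Using column 4: -10 + (-7) + 1 + (-21) + ? → (1,4) = -50 − (-37) = -13.
Row 1 must total -50; the given cells sum to -50, so (1,2) = 0.
From row 4, -50 − (-11 + (-5) + 1 + (-18)) gives (4,1) = -17.
Column 1: -6 + 2 + (-17) + (-9) + ? = -50, so (3,1) = -20.
Column 2 needs -50; the known cells sum to -36, so (3,2) = -14.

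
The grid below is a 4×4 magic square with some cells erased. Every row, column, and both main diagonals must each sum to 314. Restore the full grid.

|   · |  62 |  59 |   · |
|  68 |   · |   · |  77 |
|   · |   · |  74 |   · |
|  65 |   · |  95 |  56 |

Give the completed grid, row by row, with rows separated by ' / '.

101 62 59 92 / 68 83 86 77 / 80 71 74 89 / 65 98 95 56

Row 4 must total 314; the given cells sum to 216, so (4,2) = 98.
Column 3 needs 314; the known cells sum to 228, so (2,3) = 86.
The remaining cell in row 2 is (2,2) = 314 − 231 = 83.
Column 2: 62 + 83 + 98 + ? = 314, so (3,2) = 71.
Main diagonal needs 314; the known cells sum to 213, so (1,1) = 101.
Using anti-diagonal: 86 + 71 + 65 + ? → (1,4) = 314 − 222 = 92.
The remaining cell in column 1 is (3,1) = 314 − 234 = 80.
From column 4, 314 − (92 + 77 + 56) gives (3,4) = 89.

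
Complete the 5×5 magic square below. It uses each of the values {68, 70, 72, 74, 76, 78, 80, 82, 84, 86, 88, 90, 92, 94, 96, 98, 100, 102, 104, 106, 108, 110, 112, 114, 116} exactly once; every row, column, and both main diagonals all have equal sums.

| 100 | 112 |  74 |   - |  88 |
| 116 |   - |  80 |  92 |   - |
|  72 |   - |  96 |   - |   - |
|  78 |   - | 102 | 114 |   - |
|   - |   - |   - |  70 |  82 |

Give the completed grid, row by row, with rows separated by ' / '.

The 25 entries sum to 2300, so each line sums to 2300/5 = 460.
Row 1: 100 + 112 + 74 + 88 + ? = 460, so (1,4) = 86.
The remaining cell in column 1 is (5,1) = 460 − 366 = 94.
From column 3, 460 − (74 + 80 + 96 + 102) gives (5,3) = 108.
The remaining cell in column 4 is (3,4) = 460 − 362 = 98.
Main diagonal must total 460; the given cells sum to 392, so (2,2) = 68.
Anti-diagonal needs 460; the known cells sum to 370, so (4,2) = 90.
Using row 2: 116 + 68 + 80 + 92 + ? → (2,5) = 460 − 356 = 104.
Row 4: 78 + 90 + 102 + 114 + ? = 460, so (4,5) = 76.
Row 5 needs 460; the known cells sum to 354, so (5,2) = 106.
The remaining cell in column 2 is (3,2) = 460 − 376 = 84.
From column 5, 460 − (88 + 104 + 76 + 82) gives (3,5) = 110.

100 112 74 86 88 / 116 68 80 92 104 / 72 84 96 98 110 / 78 90 102 114 76 / 94 106 108 70 82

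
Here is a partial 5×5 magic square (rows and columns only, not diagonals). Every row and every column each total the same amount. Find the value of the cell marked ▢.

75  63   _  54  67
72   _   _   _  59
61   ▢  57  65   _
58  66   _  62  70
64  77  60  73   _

Column 1 is complete and sums to 330; that is the magic constant.
Row 1: 75 + 63 + 54 + 67 + ? = 330, so (1,3) = 71.
Row 4 needs 330; the known cells sum to 256, so (4,3) = 74.
From row 5, 330 − (64 + 77 + 60 + 73) gives (5,5) = 56.
Column 3 needs 330; the known cells sum to 262, so (2,3) = 68.
Column 4 must total 330; the given cells sum to 254, so (2,4) = 76.
Using column 5: 67 + 59 + 70 + 56 + ? → (3,5) = 330 − 252 = 78.
The remaining cell in row 2 is (2,2) = 330 − 275 = 55.
The remaining cell in row 3 is (3,2) = 330 − 261 = 69.

69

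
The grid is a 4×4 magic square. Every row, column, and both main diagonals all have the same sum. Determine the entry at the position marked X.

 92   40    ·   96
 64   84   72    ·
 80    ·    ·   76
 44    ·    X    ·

Column 1 is complete and sums to 280; that is the magic constant.
The remaining cell in row 1 is (1,3) = 280 − 228 = 52.
Row 2 must total 280; the given cells sum to 220, so (2,4) = 60.
The remaining cell in column 4 is (4,4) = 280 − 232 = 48.
The remaining cell in main diagonal is (3,3) = 280 − 224 = 56.
Anti-diagonal needs 280; the known cells sum to 212, so (3,2) = 68.
The remaining cell in column 2 is (4,2) = 280 − 192 = 88.
Column 3 must total 280; the given cells sum to 180, so (4,3) = 100.

100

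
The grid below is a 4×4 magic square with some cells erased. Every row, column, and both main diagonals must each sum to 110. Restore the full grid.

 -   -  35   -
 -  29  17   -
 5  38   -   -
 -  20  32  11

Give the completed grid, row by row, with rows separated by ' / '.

Row 4: 20 + 32 + 11 + ? = 110, so (4,1) = 47.
Column 2 must total 110; the given cells sum to 87, so (1,2) = 23.
Column 3 needs 110; the known cells sum to 84, so (3,3) = 26.
Main diagonal: 29 + 26 + 11 + ? = 110, so (1,1) = 44.
From anti-diagonal, 110 − (17 + 38 + 47) gives (1,4) = 8.
The remaining cell in row 3 is (3,4) = 110 − 69 = 41.
Column 1 must total 110; the given cells sum to 96, so (2,1) = 14.
Column 4: 8 + 41 + 11 + ? = 110, so (2,4) = 50.

44 23 35 8 / 14 29 17 50 / 5 38 26 41 / 47 20 32 11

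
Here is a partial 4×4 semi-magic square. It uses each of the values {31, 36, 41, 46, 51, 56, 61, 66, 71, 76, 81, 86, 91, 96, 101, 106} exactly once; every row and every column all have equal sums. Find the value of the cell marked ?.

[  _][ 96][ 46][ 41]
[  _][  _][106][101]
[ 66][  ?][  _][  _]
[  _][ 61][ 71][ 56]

The 16 entries sum to 1096, so each line sums to 1096/4 = 274.
Row 1 needs 274; the known cells sum to 183, so (1,1) = 91.
Row 4 must total 274; the given cells sum to 188, so (4,1) = 86.
Column 1 needs 274; the known cells sum to 243, so (2,1) = 31.
Column 3: 46 + 106 + 71 + ? = 274, so (3,3) = 51.
From column 4, 274 − (41 + 101 + 56) gives (3,4) = 76.
Using row 2: 31 + 106 + 101 + ? → (2,2) = 274 − 238 = 36.
The remaining cell in row 3 is (3,2) = 274 − 193 = 81.

81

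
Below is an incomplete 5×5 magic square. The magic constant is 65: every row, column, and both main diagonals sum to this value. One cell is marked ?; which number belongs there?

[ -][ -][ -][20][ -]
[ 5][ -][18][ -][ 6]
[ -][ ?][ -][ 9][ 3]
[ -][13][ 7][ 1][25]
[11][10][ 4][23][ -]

16

Row 4 must total 65; the given cells sum to 46, so (4,1) = 19.
The remaining cell in row 5 is (5,5) = 65 − 48 = 17.
The remaining cell in column 4 is (2,4) = 65 − 53 = 12.
The remaining cell in column 5 is (1,5) = 65 − 51 = 14.
Anti-diagonal needs 65; the known cells sum to 50, so (3,3) = 15.
From row 2, 65 − (5 + 18 + 12 + 6) gives (2,2) = 24.
From column 3, 65 − (18 + 15 + 7 + 4) gives (1,3) = 21.
From main diagonal, 65 − (24 + 15 + 1 + 17) gives (1,1) = 8.
From row 1, 65 − (8 + 21 + 20 + 14) gives (1,2) = 2.
Column 1 must total 65; the given cells sum to 43, so (3,1) = 22.
Column 2: 2 + 24 + 13 + 10 + ? = 65, so (3,2) = 16.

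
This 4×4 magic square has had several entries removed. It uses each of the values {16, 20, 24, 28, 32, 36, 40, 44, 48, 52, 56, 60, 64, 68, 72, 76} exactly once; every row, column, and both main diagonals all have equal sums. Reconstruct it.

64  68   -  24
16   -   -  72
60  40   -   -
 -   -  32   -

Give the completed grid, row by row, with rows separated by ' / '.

64 68 28 24 / 16 20 76 72 / 60 40 48 36 / 44 56 32 52

The 16 entries sum to 736, so each line sums to 736/4 = 184.
Row 1 must total 184; the given cells sum to 156, so (1,3) = 28.
From column 1, 184 − (64 + 16 + 60) gives (4,1) = 44.
From anti-diagonal, 184 − (24 + 40 + 44) gives (2,3) = 76.
Row 2 needs 184; the known cells sum to 164, so (2,2) = 20.
Using column 2: 68 + 20 + 40 + ? → (4,2) = 184 − 128 = 56.
From column 3, 184 − (28 + 76 + 32) gives (3,3) = 48.
From main diagonal, 184 − (64 + 20 + 48) gives (4,4) = 52.
Row 3: 60 + 40 + 48 + ? = 184, so (3,4) = 36.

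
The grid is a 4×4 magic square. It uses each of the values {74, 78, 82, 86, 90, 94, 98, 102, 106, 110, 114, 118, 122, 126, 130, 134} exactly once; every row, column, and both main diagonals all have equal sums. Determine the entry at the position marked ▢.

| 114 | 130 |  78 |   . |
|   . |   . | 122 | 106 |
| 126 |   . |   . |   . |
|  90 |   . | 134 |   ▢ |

The 16 entries sum to 1664, so each line sums to 1664/4 = 416.
Row 1 must total 416; the given cells sum to 322, so (1,4) = 94.
From column 1, 416 − (114 + 126 + 90) gives (2,1) = 86.
Column 3 must total 416; the given cells sum to 334, so (3,3) = 82.
Using anti-diagonal: 94 + 122 + 90 + ? → (3,2) = 416 − 306 = 110.
Row 2 needs 416; the known cells sum to 314, so (2,2) = 102.
Row 3 must total 416; the given cells sum to 318, so (3,4) = 98.
The remaining cell in column 2 is (4,2) = 416 − 342 = 74.
Column 4 needs 416; the known cells sum to 298, so (4,4) = 118.

118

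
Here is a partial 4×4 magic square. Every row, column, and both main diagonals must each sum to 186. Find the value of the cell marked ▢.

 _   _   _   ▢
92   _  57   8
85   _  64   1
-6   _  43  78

99

From row 2, 186 − (92 + 57 + 8) gives (2,2) = 29.
Using row 3: 85 + 64 + 1 + ? → (3,2) = 186 − 150 = 36.
Row 4 must total 186; the given cells sum to 115, so (4,2) = 71.
Using column 1: 92 + 85 + (-6) + ? → (1,1) = 186 − 171 = 15.
From column 2, 186 − (29 + 36 + 71) gives (1,2) = 50.
Column 3 must total 186; the given cells sum to 164, so (1,3) = 22.
Column 4 needs 186; the known cells sum to 87, so (1,4) = 99.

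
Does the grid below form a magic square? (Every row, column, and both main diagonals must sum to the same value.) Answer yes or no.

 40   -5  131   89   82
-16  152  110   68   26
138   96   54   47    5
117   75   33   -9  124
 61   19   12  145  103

Row 1: 40 + (-5) + 131 + 89 + 82 = 337.
Row 2: -16 + 152 + 110 + 68 + 26 = 340.
Row 3: 138 + 96 + 54 + 47 + 5 = 340.
Row 4: 117 + 75 + 33 + (-9) + 124 = 340.
Row 5: 61 + 19 + 12 + 145 + 103 = 340.
Column 1: 40 + (-16) + 138 + 117 + 61 = 340.
Column 2: -5 + 152 + 96 + 75 + 19 = 337.
Column 3: 131 + 110 + 54 + 33 + 12 = 340.
Column 4: 89 + 68 + 47 + (-9) + 145 = 340.
Column 5: 82 + 26 + 5 + 124 + 103 = 340.
Main diagonal: 40 + 152 + 54 + (-9) + 103 = 340.
Anti-diagonal: 82 + 68 + 54 + 75 + 61 = 340.

No — anti-diagonal sums to 340 but row 1 sums to 337.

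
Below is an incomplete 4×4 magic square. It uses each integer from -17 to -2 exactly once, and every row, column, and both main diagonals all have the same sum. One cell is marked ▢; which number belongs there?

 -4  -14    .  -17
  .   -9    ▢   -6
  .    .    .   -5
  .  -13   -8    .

-12

The entries are -17 through -2, which sum to -152, so each line sums to -152/4 = -38.
Row 1 needs -38; the known cells sum to -35, so (1,3) = -3.
Column 2 must total -38; the given cells sum to -36, so (3,2) = -2.
Column 4 needs -38; the known cells sum to -28, so (4,4) = -10.
Using main diagonal: -4 + (-9) + (-10) + ? → (3,3) = -38 − (-23) = -15.
Row 3: -2 + (-15) + (-5) + ? = -38, so (3,1) = -16.
Row 4 needs -38; the known cells sum to -31, so (4,1) = -7.
Column 1 needs -38; the known cells sum to -27, so (2,1) = -11.
Column 3: -3 + (-15) + (-8) + ? = -38, so (2,3) = -12.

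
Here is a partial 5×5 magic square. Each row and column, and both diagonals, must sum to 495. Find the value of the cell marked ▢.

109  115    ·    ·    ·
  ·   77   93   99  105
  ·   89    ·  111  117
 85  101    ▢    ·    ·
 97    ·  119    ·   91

Row 2 must total 495; the given cells sum to 374, so (2,1) = 121.
Column 1: 109 + 121 + 85 + 97 + ? = 495, so (3,1) = 83.
The remaining cell in column 2 is (5,2) = 495 − 382 = 113.
From row 3, 495 − (83 + 89 + 111 + 117) gives (3,3) = 95.
Row 5: 97 + 113 + 119 + 91 + ? = 495, so (5,4) = 75.
From main diagonal, 495 − (109 + 77 + 95 + 91) gives (4,4) = 123.
The remaining cell in anti-diagonal is (1,5) = 495 − 392 = 103.
From column 4, 495 − (99 + 111 + 123 + 75) gives (1,4) = 87.
Using column 5: 103 + 105 + 117 + 91 + ? → (4,5) = 495 − 416 = 79.
The remaining cell in row 1 is (1,3) = 495 − 414 = 81.
Row 4 needs 495; the known cells sum to 388, so (4,3) = 107.

107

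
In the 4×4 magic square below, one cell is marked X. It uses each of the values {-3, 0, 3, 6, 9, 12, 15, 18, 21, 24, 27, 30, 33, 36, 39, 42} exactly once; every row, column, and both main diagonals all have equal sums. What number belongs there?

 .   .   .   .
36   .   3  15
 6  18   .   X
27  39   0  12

The 16 entries sum to 312, so each line sums to 312/4 = 78.
Using row 2: 36 + 3 + 15 + ? → (2,2) = 78 − 54 = 24.
Using column 1: 36 + 6 + 27 + ? → (1,1) = 78 − 69 = 9.
Column 2: 24 + 18 + 39 + ? = 78, so (1,2) = -3.
Main diagonal needs 78; the known cells sum to 45, so (3,3) = 33.
The remaining cell in anti-diagonal is (1,4) = 78 − 48 = 30.
Row 1: 9 + (-3) + 30 + ? = 78, so (1,3) = 42.
From row 3, 78 − (6 + 18 + 33) gives (3,4) = 21.

21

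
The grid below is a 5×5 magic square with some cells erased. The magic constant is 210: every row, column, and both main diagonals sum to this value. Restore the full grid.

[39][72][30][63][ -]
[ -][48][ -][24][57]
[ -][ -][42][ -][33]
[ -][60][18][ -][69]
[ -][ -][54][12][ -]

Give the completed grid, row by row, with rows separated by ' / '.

The remaining cell in row 1 is (1,5) = 210 − 204 = 6.
The remaining cell in column 3 is (2,3) = 210 − 144 = 66.
Column 5: 6 + 57 + 33 + 69 + ? = 210, so (5,5) = 45.
Main diagonal needs 210; the known cells sum to 174, so (4,4) = 36.
Anti-diagonal must total 210; the given cells sum to 132, so (5,1) = 78.
From row 2, 210 − (48 + 66 + 24 + 57) gives (2,1) = 15.
The remaining cell in row 4 is (4,1) = 210 − 183 = 27.
From row 5, 210 − (78 + 54 + 12 + 45) gives (5,2) = 21.
Using column 1: 39 + 15 + 27 + 78 + ? → (3,1) = 210 − 159 = 51.
From column 2, 210 − (72 + 48 + 60 + 21) gives (3,2) = 9.
The remaining cell in column 4 is (3,4) = 210 − 135 = 75.

39 72 30 63 6 / 15 48 66 24 57 / 51 9 42 75 33 / 27 60 18 36 69 / 78 21 54 12 45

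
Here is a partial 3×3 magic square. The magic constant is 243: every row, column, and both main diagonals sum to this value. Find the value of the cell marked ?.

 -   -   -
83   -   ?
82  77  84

79

The remaining cell in column 1 is (1,1) = 243 − 165 = 78.
The remaining cell in main diagonal is (2,2) = 243 − 162 = 81.
Anti-diagonal must total 243; the given cells sum to 163, so (1,3) = 80.
From row 1, 243 − (78 + 80) gives (1,2) = 85.
Using row 2: 83 + 81 + ? → (2,3) = 243 − 164 = 79.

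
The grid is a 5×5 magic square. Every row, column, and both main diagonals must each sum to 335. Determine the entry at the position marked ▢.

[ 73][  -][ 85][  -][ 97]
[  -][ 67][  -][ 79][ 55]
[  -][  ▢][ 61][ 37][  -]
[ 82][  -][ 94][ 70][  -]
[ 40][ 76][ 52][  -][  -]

100

Using column 3: 85 + 61 + 94 + 52 + ? → (2,3) = 335 − 292 = 43.
Main diagonal needs 335; the known cells sum to 271, so (5,5) = 64.
Using anti-diagonal: 97 + 79 + 61 + 40 + ? → (4,2) = 335 − 277 = 58.
From row 2, 335 − (67 + 43 + 79 + 55) gives (2,1) = 91.
Using row 4: 82 + 58 + 94 + 70 + ? → (4,5) = 335 − 304 = 31.
The remaining cell in row 5 is (5,4) = 335 − 232 = 103.
Column 1 needs 335; the known cells sum to 286, so (3,1) = 49.
From column 4, 335 − (79 + 37 + 70 + 103) gives (1,4) = 46.
Column 5: 97 + 55 + 31 + 64 + ? = 335, so (3,5) = 88.
Row 1 needs 335; the known cells sum to 301, so (1,2) = 34.
From row 3, 335 − (49 + 61 + 37 + 88) gives (3,2) = 100.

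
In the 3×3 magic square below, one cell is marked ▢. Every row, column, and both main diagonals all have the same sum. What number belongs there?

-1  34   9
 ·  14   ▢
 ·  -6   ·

Row 1 is complete and sums to 42; that is the magic constant.
Main diagonal: -1 + 14 + ? = 42, so (3,3) = 29.
Anti-diagonal: 9 + 14 + ? = 42, so (3,1) = 19.
Column 1 needs 42; the known cells sum to 18, so (2,1) = 24.
Column 3 needs 42; the known cells sum to 38, so (2,3) = 4.

4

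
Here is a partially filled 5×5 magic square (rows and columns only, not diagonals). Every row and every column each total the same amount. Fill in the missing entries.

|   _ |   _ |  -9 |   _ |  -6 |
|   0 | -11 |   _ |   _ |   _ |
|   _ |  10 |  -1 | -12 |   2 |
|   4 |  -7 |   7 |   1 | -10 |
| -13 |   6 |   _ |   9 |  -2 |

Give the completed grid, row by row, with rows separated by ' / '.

Row 4 is already complete: 4 + -7 + 7 + 1 + -10 = -5, so that is the magic constant.
Row 3 must total -5; the given cells sum to -1, so (3,1) = -4.
The remaining cell in row 5 is (5,3) = -5 − 0 = -5.
Using column 1: 0 + (-4) + 4 + (-13) + ? → (1,1) = -5 − (-13) = 8.
Column 2 must total -5; the given cells sum to -2, so (1,2) = -3.
Using column 3: -9 + (-1) + 7 + (-5) + ? → (2,3) = -5 − (-8) = 3.
Column 5 must total -5; the given cells sum to -16, so (2,5) = 11.
The remaining cell in row 1 is (1,4) = -5 − (-10) = 5.
The remaining cell in row 2 is (2,4) = -5 − 3 = -8.

8 -3 -9 5 -6 / 0 -11 3 -8 11 / -4 10 -1 -12 2 / 4 -7 7 1 -10 / -13 6 -5 9 -2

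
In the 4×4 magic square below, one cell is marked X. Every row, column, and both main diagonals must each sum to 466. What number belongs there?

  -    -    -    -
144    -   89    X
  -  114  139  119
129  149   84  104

Row 3 needs 466; the known cells sum to 372, so (3,1) = 94.
From column 1, 466 − (144 + 94 + 129) gives (1,1) = 99.
Using column 3: 89 + 139 + 84 + ? → (1,3) = 466 − 312 = 154.
Main diagonal needs 466; the known cells sum to 342, so (2,2) = 124.
Anti-diagonal: 89 + 114 + 129 + ? = 466, so (1,4) = 134.
Row 1 needs 466; the known cells sum to 387, so (1,2) = 79.
From row 2, 466 − (144 + 124 + 89) gives (2,4) = 109.

109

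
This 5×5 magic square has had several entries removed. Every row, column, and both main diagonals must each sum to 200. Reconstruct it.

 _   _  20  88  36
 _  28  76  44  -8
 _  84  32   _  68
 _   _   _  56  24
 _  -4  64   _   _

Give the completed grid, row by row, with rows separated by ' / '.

From row 2, 200 − (28 + 76 + 44 + (-8)) gives (2,1) = 60.
Column 3 needs 200; the known cells sum to 192, so (4,3) = 8.
Column 5: 36 + (-8) + 68 + 24 + ? = 200, so (5,5) = 80.
Main diagonal needs 200; the known cells sum to 196, so (1,1) = 4.
Row 1 needs 200; the known cells sum to 148, so (1,2) = 52.
From column 2, 200 − (52 + 28 + 84 + (-4)) gives (4,2) = 40.
Using anti-diagonal: 36 + 44 + 32 + 40 + ? → (5,1) = 200 − 152 = 48.
The remaining cell in row 4 is (4,1) = 200 − 128 = 72.
From row 5, 200 − (48 + (-4) + 64 + 80) gives (5,4) = 12.
The remaining cell in column 1 is (3,1) = 200 − 184 = 16.
Column 4: 88 + 44 + 56 + 12 + ? = 200, so (3,4) = 0.

4 52 20 88 36 / 60 28 76 44 -8 / 16 84 32 0 68 / 72 40 8 56 24 / 48 -4 64 12 80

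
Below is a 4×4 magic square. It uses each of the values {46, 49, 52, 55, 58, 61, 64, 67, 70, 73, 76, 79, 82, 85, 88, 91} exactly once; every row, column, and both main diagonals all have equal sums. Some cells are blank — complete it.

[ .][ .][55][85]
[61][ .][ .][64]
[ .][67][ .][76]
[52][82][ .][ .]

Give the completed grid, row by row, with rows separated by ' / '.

The 16 entries sum to 1096, so each line sums to 1096/4 = 274.
Using column 4: 85 + 64 + 76 + ? → (4,4) = 274 − 225 = 49.
Anti-diagonal: 85 + 67 + 52 + ? = 274, so (2,3) = 70.
Row 2 needs 274; the known cells sum to 195, so (2,2) = 79.
From row 4, 274 − (52 + 82 + 49) gives (4,3) = 91.
The remaining cell in column 2 is (1,2) = 274 − 228 = 46.
Column 3: 55 + 70 + 91 + ? = 274, so (3,3) = 58.
Main diagonal needs 274; the known cells sum to 186, so (1,1) = 88.
Row 3 must total 274; the given cells sum to 201, so (3,1) = 73.

88 46 55 85 / 61 79 70 64 / 73 67 58 76 / 52 82 91 49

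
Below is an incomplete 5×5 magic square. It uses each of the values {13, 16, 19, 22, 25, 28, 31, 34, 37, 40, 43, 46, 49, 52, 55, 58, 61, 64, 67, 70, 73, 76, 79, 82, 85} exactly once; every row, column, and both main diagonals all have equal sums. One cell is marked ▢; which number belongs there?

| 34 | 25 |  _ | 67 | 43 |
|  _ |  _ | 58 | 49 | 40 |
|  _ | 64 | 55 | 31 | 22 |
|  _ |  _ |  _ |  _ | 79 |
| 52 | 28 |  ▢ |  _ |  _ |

19

The 25 entries sum to 1225, so each line sums to 1225/5 = 245.
From row 1, 245 − (34 + 25 + 67 + 43) gives (1,3) = 76.
Row 3 needs 245; the known cells sum to 172, so (3,1) = 73.
From column 5, 245 − (43 + 40 + 22 + 79) gives (5,5) = 61.
Anti-diagonal: 43 + 49 + 55 + 52 + ? = 245, so (4,2) = 46.
Column 2 needs 245; the known cells sum to 163, so (2,2) = 82.
Main diagonal must total 245; the given cells sum to 232, so (4,4) = 13.
From row 2, 245 − (82 + 58 + 49 + 40) gives (2,1) = 16.
Column 1 needs 245; the known cells sum to 175, so (4,1) = 70.
Using column 4: 67 + 49 + 31 + 13 + ? → (5,4) = 245 − 160 = 85.
Row 4: 70 + 46 + 13 + 79 + ? = 245, so (4,3) = 37.
Row 5: 52 + 28 + 85 + 61 + ? = 245, so (5,3) = 19.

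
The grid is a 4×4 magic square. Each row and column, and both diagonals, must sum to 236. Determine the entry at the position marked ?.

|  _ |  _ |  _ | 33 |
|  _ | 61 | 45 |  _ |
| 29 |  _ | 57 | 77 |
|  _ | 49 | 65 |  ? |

37

From row 3, 236 − (29 + 57 + 77) gives (3,2) = 73.
Column 2: 61 + 73 + 49 + ? = 236, so (1,2) = 53.
Using column 3: 45 + 57 + 65 + ? → (1,3) = 236 − 167 = 69.
From anti-diagonal, 236 − (33 + 45 + 73) gives (4,1) = 85.
Row 1: 53 + 69 + 33 + ? = 236, so (1,1) = 81.
Row 4 needs 236; the known cells sum to 199, so (4,4) = 37.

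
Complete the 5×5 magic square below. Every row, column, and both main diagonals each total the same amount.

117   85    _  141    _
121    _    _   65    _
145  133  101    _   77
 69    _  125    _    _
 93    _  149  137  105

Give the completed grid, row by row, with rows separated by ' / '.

Column 1 is already complete: 117 + 121 + 145 + 69 + 93 = 545, so that is the magic constant.
Using row 3: 145 + 133 + 101 + 77 + ? → (3,4) = 545 − 456 = 89.
The remaining cell in row 5 is (5,2) = 545 − 484 = 61.
Column 4 must total 545; the given cells sum to 432, so (4,4) = 113.
The remaining cell in main diagonal is (2,2) = 545 − 436 = 109.
Column 2 must total 545; the given cells sum to 388, so (4,2) = 157.
Anti-diagonal must total 545; the given cells sum to 416, so (1,5) = 129.
Row 1 must total 545; the given cells sum to 472, so (1,3) = 73.
Row 4: 69 + 157 + 125 + 113 + ? = 545, so (4,5) = 81.
Column 3: 73 + 101 + 125 + 149 + ? = 545, so (2,3) = 97.
Column 5: 129 + 77 + 81 + 105 + ? = 545, so (2,5) = 153.

117 85 73 141 129 / 121 109 97 65 153 / 145 133 101 89 77 / 69 157 125 113 81 / 93 61 149 137 105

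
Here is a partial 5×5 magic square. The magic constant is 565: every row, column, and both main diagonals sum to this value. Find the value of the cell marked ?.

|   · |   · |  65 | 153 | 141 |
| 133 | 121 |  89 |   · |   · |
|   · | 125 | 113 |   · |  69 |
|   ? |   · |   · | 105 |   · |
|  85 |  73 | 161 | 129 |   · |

The remaining cell in row 5 is (5,5) = 565 − 448 = 117.
From column 3, 565 − (65 + 89 + 113 + 161) gives (4,3) = 137.
Using main diagonal: 121 + 113 + 105 + 117 + ? → (1,1) = 565 − 456 = 109.
The remaining cell in row 1 is (1,2) = 565 − 468 = 97.
Column 2: 97 + 121 + 125 + 73 + ? = 565, so (4,2) = 149.
Using anti-diagonal: 141 + 113 + 149 + 85 + ? → (2,4) = 565 − 488 = 77.
Row 2: 133 + 121 + 89 + 77 + ? = 565, so (2,5) = 145.
Column 4: 153 + 77 + 105 + 129 + ? = 565, so (3,4) = 101.
Column 5 must total 565; the given cells sum to 472, so (4,5) = 93.
Row 3 must total 565; the given cells sum to 408, so (3,1) = 157.
Row 4 must total 565; the given cells sum to 484, so (4,1) = 81.

81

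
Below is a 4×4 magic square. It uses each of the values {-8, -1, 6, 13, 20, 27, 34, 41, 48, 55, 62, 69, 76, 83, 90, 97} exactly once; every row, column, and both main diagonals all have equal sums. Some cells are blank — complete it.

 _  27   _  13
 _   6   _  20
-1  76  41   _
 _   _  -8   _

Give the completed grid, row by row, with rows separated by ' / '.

The 16 entries sum to 712, so each line sums to 712/4 = 178.
Using row 3: -1 + 76 + 41 + ? → (3,4) = 178 − 116 = 62.
Column 2 must total 178; the given cells sum to 109, so (4,2) = 69.
Column 4 must total 178; the given cells sum to 95, so (4,4) = 83.
Main diagonal: 6 + 41 + 83 + ? = 178, so (1,1) = 48.
Row 1: 48 + 27 + 13 + ? = 178, so (1,3) = 90.
The remaining cell in row 4 is (4,1) = 178 − 144 = 34.
Column 1 must total 178; the given cells sum to 81, so (2,1) = 97.
From column 3, 178 − (90 + 41 + (-8)) gives (2,3) = 55.

48 27 90 13 / 97 6 55 20 / -1 76 41 62 / 34 69 -8 83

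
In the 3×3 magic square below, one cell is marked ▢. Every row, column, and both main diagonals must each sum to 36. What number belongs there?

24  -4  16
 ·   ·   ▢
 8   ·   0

20

Row 3: 8 + 0 + ? = 36, so (3,2) = 28.
Column 1 must total 36; the given cells sum to 32, so (2,1) = 4.
Column 2 must total 36; the given cells sum to 24, so (2,2) = 12.
Using column 3: 16 + 0 + ? → (2,3) = 36 − 16 = 20.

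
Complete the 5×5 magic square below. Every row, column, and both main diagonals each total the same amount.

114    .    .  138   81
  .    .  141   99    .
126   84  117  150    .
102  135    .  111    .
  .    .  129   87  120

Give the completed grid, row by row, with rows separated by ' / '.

114 147 105 138 81 / 90 123 141 99 132 / 126 84 117 150 108 / 102 135 93 111 144 / 153 96 129 87 120

Column 4 is already complete: 138 + 99 + 150 + 111 + 87 = 585, so that is the magic constant.
Row 3 must total 585; the given cells sum to 477, so (3,5) = 108.
Main diagonal must total 585; the given cells sum to 462, so (2,2) = 123.
The remaining cell in anti-diagonal is (5,1) = 585 − 432 = 153.
The remaining cell in row 5 is (5,2) = 585 − 489 = 96.
Column 1 needs 585; the known cells sum to 495, so (2,1) = 90.
Column 2 must total 585; the given cells sum to 438, so (1,2) = 147.
Row 1 needs 585; the known cells sum to 480, so (1,3) = 105.
Using row 2: 90 + 123 + 141 + 99 + ? → (2,5) = 585 − 453 = 132.
Using column 3: 105 + 141 + 117 + 129 + ? → (4,3) = 585 − 492 = 93.
Using column 5: 81 + 132 + 108 + 120 + ? → (4,5) = 585 − 441 = 144.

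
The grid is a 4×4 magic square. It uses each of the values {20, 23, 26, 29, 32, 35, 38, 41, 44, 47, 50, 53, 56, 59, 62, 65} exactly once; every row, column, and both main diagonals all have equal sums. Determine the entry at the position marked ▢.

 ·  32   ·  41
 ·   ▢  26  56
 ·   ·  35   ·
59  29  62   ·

The 16 entries sum to 680, so each line sums to 680/4 = 170.
Row 4 must total 170; the given cells sum to 150, so (4,4) = 20.
Using column 3: 26 + 35 + 62 + ? → (1,3) = 170 − 123 = 47.
Column 4 needs 170; the known cells sum to 117, so (3,4) = 53.
The remaining cell in anti-diagonal is (3,2) = 170 − 126 = 44.
The remaining cell in row 1 is (1,1) = 170 − 120 = 50.
Using row 3: 44 + 35 + 53 + ? → (3,1) = 170 − 132 = 38.
Column 1: 50 + 38 + 59 + ? = 170, so (2,1) = 23.
Using column 2: 32 + 44 + 29 + ? → (2,2) = 170 − 105 = 65.

65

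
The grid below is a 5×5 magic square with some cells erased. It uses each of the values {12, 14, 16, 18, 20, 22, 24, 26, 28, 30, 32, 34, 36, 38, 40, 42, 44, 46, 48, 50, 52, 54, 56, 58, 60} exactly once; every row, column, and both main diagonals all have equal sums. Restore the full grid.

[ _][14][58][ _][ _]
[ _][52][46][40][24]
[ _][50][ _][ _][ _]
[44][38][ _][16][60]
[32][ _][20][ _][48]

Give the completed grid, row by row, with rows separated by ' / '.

30 14 58 42 36 / 18 52 46 40 24 / 56 50 34 28 12 / 44 38 22 16 60 / 32 26 20 54 48

The 25 entries sum to 900, so each line sums to 900/5 = 180.
Row 2 must total 180; the given cells sum to 162, so (2,1) = 18.
From row 4, 180 − (44 + 38 + 16 + 60) gives (4,3) = 22.
From column 2, 180 − (14 + 52 + 50 + 38) gives (5,2) = 26.
Using column 3: 58 + 46 + 22 + 20 + ? → (3,3) = 180 − 146 = 34.
Main diagonal: 52 + 34 + 16 + 48 + ? = 180, so (1,1) = 30.
The remaining cell in anti-diagonal is (1,5) = 180 − 144 = 36.
From row 1, 180 − (30 + 14 + 58 + 36) gives (1,4) = 42.
Using row 5: 32 + 26 + 20 + 48 + ? → (5,4) = 180 − 126 = 54.
From column 1, 180 − (30 + 18 + 44 + 32) gives (3,1) = 56.
The remaining cell in column 4 is (3,4) = 180 − 152 = 28.
The remaining cell in column 5 is (3,5) = 180 − 168 = 12.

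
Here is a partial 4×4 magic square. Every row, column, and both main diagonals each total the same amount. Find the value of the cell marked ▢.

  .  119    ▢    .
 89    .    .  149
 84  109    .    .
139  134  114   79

99

Row 4 is complete and sums to 466; that is the magic constant.
Using column 1: 89 + 84 + 139 + ? → (1,1) = 466 − 312 = 154.
Column 2: 119 + 109 + 134 + ? = 466, so (2,2) = 104.
From main diagonal, 466 − (154 + 104 + 79) gives (3,3) = 129.
Using row 2: 89 + 104 + 149 + ? → (2,3) = 466 − 342 = 124.
The remaining cell in row 3 is (3,4) = 466 − 322 = 144.
The remaining cell in column 3 is (1,3) = 466 − 367 = 99.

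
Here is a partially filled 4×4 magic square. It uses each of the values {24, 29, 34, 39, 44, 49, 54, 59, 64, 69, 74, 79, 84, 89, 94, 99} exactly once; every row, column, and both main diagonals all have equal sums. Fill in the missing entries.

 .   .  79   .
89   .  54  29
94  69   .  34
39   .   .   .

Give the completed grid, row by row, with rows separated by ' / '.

24 59 79 84 / 89 74 54 29 / 94 69 49 34 / 39 44 64 99

The 16 entries sum to 984, so each line sums to 984/4 = 246.
Using row 2: 89 + 54 + 29 + ? → (2,2) = 246 − 172 = 74.
Row 3 needs 246; the known cells sum to 197, so (3,3) = 49.
Column 1 needs 246; the known cells sum to 222, so (1,1) = 24.
From column 3, 246 − (79 + 54 + 49) gives (4,3) = 64.
From main diagonal, 246 − (24 + 74 + 49) gives (4,4) = 99.
Using anti-diagonal: 54 + 69 + 39 + ? → (1,4) = 246 − 162 = 84.
Row 1 needs 246; the known cells sum to 187, so (1,2) = 59.
Using row 4: 39 + 64 + 99 + ? → (4,2) = 246 − 202 = 44.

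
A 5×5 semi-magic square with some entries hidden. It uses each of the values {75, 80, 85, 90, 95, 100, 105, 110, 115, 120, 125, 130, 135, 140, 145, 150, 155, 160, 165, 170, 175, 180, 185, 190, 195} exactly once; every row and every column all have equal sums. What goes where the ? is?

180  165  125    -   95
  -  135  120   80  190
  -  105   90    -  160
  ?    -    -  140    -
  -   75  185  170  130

The 25 entries sum to 3375, so each line sums to 3375/5 = 675.
Using row 1: 180 + 165 + 125 + 95 + ? → (1,4) = 675 − 565 = 110.
Using row 2: 135 + 120 + 80 + 190 + ? → (2,1) = 675 − 525 = 150.
Row 5 needs 675; the known cells sum to 560, so (5,1) = 115.
Column 2 needs 675; the known cells sum to 480, so (4,2) = 195.
Column 3 needs 675; the known cells sum to 520, so (4,3) = 155.
From column 4, 675 − (110 + 80 + 140 + 170) gives (3,4) = 175.
The remaining cell in column 5 is (4,5) = 675 − 575 = 100.
Row 3 must total 675; the given cells sum to 530, so (3,1) = 145.
Using row 4: 195 + 155 + 140 + 100 + ? → (4,1) = 675 − 590 = 85.

85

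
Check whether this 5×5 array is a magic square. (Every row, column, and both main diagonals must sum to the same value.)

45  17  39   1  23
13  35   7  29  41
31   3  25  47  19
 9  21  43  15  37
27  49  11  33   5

Yes

Row 1: 45 + 17 + 39 + 1 + 23 = 125.
Row 2: 13 + 35 + 7 + 29 + 41 = 125.
Row 3: 31 + 3 + 25 + 47 + 19 = 125.
Row 4: 9 + 21 + 43 + 15 + 37 = 125.
Row 5: 27 + 49 + 11 + 33 + 5 = 125.
Column 1: 45 + 13 + 31 + 9 + 27 = 125.
Column 2: 17 + 35 + 3 + 21 + 49 = 125.
Column 3: 39 + 7 + 25 + 43 + 11 = 125.
Column 4: 1 + 29 + 47 + 15 + 33 = 125.
Column 5: 23 + 41 + 19 + 37 + 5 = 125.
Main diagonal: 45 + 35 + 25 + 15 + 5 = 125.
Anti-diagonal: 23 + 29 + 25 + 21 + 27 = 125.
All lines sum to 125.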